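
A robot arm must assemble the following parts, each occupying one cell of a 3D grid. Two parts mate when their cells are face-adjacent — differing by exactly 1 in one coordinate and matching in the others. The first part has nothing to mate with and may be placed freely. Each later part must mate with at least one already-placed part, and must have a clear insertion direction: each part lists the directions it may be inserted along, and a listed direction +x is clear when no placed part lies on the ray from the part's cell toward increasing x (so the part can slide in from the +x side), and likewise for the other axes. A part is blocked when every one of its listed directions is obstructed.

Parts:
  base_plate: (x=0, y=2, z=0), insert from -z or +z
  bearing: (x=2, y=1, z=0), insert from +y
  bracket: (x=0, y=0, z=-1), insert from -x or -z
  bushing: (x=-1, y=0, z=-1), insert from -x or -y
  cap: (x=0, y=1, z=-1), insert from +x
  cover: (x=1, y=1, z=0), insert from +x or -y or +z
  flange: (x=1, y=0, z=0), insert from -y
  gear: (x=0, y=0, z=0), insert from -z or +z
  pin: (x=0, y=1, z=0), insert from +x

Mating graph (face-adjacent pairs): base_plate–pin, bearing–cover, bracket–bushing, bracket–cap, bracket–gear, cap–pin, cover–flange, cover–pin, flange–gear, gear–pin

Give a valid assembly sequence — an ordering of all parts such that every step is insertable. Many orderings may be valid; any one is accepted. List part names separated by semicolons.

1. bracket@(0, 0, -1) [-x clear] — {bracket}
2. cap@(0, 1, -1) [+x clear] — {bracket, cap}
3. gear@(0, 0, 0) [+z clear] — {bracket, cap, gear}
4. flange@(1, 0, 0) [-y clear] — {bracket, cap, flange, gear}
5. bushing@(-1, 0, -1) [-x clear] — {bracket, bushing, cap, flange, gear}
6. pin@(0, 1, 0) [+x clear] — {bracket, bushing, cap, flange, gear, pin}
7. base_plate@(0, 2, 0) [-z clear] — {base_plate, bracket, bushing, cap, flange, gear, pin}
8. cover@(1, 1, 0) [+x clear] — {base_plate, bracket, bushing, cap, cover, flange, gear, pin}
9. bearing@(2, 1, 0) [+y clear] — {base_plate, bearing, bracket, bushing, cap, cover, flange, gear, pin}

bracket; cap; gear; flange; bushing; pin; base_plate; cover; bearing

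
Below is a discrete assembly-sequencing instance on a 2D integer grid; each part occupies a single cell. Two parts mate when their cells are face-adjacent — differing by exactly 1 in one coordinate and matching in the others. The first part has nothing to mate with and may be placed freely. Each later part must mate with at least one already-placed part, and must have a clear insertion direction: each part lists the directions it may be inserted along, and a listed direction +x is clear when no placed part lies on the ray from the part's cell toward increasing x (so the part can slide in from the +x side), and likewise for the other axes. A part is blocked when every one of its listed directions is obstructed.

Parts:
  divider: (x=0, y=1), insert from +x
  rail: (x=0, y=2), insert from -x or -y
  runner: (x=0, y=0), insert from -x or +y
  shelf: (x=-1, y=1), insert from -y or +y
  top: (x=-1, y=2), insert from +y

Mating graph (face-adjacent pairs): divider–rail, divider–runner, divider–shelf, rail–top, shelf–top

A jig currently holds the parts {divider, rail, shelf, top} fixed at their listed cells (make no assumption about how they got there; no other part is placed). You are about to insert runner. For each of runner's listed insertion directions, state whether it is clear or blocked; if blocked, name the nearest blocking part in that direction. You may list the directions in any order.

+y: blocked by divider; -x: clear

-x: ray from runner(0, 0) has no placed part ⇒ clear
+y: nearest on ray is divider@(0, 1) ⇒ blocked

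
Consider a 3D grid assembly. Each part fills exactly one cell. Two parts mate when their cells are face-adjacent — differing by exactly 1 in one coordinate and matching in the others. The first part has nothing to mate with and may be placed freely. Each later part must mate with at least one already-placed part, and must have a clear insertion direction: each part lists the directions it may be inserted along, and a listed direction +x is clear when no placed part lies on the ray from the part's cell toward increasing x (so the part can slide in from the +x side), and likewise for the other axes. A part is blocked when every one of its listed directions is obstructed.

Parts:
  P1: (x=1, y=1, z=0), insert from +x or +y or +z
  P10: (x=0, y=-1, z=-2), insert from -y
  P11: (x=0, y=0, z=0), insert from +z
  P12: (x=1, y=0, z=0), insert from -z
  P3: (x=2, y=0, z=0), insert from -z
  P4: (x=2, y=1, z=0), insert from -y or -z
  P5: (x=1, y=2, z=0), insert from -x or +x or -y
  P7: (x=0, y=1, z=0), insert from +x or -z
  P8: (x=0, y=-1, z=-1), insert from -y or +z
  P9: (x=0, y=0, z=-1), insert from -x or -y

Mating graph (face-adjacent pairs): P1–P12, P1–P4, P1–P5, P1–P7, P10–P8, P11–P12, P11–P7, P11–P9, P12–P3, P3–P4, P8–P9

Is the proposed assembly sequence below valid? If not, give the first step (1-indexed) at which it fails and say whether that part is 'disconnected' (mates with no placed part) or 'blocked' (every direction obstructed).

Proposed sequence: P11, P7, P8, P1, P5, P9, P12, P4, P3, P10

Invalid at step 3 (disconnected)

1. P11@(0, 0, 0) [+z clear] — {P11}
2. P7@(0, 1, 0) [+x clear] — {P11, P7}
3. P8@(0, -1, -1) — no placed neighbour ⇒ disconnected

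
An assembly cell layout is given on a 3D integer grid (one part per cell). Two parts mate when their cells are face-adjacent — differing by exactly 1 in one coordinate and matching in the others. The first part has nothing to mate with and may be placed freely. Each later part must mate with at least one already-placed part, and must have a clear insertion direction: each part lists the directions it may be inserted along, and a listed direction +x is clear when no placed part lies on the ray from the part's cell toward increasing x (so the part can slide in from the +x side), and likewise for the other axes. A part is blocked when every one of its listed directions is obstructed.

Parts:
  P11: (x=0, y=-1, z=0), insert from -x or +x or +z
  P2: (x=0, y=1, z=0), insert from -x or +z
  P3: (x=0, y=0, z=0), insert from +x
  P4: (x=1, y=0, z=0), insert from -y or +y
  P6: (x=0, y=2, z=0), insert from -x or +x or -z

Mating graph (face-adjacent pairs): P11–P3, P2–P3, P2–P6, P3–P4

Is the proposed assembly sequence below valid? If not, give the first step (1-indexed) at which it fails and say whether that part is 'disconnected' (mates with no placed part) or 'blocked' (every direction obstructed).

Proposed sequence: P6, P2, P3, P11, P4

Valid

1. P6@(0, 2, 0) [-x clear] — {P6}
2. P2@(0, 1, 0) [-x clear] — {P2, P6}
3. P3@(0, 0, 0) [+x clear] — {P2, P3, P6}
4. P11@(0, -1, 0) [-x clear] — {P11, P2, P3, P6}
5. P4@(1, 0, 0) [-y clear] — {P11, P2, P3, P4, P6}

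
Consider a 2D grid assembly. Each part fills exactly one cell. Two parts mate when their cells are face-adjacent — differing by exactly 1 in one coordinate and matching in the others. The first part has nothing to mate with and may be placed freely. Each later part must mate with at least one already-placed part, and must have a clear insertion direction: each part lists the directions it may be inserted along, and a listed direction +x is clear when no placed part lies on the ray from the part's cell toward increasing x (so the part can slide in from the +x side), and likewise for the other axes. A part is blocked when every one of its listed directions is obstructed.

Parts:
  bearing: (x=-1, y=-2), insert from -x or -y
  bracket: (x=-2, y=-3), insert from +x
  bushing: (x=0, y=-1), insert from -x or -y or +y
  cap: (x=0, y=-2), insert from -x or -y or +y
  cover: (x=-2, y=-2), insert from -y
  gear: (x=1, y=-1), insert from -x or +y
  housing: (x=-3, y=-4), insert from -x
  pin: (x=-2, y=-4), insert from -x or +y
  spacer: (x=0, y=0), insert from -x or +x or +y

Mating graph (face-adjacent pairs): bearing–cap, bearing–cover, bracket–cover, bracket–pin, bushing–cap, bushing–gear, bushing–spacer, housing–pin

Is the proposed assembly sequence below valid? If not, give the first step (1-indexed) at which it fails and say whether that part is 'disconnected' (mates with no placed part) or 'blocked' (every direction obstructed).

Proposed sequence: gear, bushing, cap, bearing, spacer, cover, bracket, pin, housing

Valid

1. gear@(1, -1) [-x clear] — {gear}
2. bushing@(0, -1) [-x clear] — {bushing, gear}
3. cap@(0, -2) [-x clear] — {bushing, cap, gear}
4. bearing@(-1, -2) [-x clear] — {bearing, bushing, cap, gear}
5. spacer@(0, 0) [-x clear] — {bearing, bushing, cap, gear, spacer}
6. cover@(-2, -2) [-y clear] — {bearing, bushing, cap, cover, gear, spacer}
7. bracket@(-2, -3) [+x clear] — {bearing, bracket, bushing, cap, cover, gear, spacer}
8. pin@(-2, -4) [-x clear] — {bearing, bracket, bushing, cap, cover, gear, pin, spacer}
9. housing@(-3, -4) [-x clear] — {bearing, bracket, bushing, cap, cover, gear, housing, pin, spacer}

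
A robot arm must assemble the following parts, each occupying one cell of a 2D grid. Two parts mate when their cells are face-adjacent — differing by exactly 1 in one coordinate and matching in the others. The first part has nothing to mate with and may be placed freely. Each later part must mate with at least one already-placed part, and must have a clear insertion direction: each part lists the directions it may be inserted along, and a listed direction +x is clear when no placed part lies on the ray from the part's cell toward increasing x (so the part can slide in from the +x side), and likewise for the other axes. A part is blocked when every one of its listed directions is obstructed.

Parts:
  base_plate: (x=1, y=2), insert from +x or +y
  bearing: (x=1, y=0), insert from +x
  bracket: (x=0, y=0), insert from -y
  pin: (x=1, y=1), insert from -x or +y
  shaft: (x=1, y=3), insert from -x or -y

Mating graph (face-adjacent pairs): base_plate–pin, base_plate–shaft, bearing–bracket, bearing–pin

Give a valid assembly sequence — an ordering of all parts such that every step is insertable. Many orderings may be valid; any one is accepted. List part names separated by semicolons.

bearing; bracket; pin; base_plate; shaft

1. bearing@(1, 0) [+x clear] — {bearing}
2. bracket@(0, 0) [-y clear] — {bearing, bracket}
3. pin@(1, 1) [-x clear] — {bearing, bracket, pin}
4. base_plate@(1, 2) [+x clear] — {base_plate, bearing, bracket, pin}
5. shaft@(1, 3) [-x clear] — {base_plate, bearing, bracket, pin, shaft}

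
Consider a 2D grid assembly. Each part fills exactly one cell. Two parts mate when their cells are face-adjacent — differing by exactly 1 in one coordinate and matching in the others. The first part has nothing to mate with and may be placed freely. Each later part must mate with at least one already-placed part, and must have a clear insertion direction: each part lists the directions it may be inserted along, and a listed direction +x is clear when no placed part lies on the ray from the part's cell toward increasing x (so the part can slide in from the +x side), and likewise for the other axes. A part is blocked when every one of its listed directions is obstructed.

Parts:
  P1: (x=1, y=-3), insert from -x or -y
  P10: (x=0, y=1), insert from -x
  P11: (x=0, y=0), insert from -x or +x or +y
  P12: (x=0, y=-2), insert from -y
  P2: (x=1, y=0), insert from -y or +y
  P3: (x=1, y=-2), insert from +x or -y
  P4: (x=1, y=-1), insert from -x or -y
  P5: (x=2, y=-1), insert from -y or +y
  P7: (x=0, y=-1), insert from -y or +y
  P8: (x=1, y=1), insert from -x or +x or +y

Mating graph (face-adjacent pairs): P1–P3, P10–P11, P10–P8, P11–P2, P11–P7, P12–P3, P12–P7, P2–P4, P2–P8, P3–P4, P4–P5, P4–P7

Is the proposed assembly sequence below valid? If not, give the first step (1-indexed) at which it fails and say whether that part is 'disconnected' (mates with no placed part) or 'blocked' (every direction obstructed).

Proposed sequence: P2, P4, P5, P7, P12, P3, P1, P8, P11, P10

Valid

1. P2@(1, 0) [-y clear] — {P2}
2. P4@(1, -1) [-x clear] — {P2, P4}
3. P5@(2, -1) [-y clear] — {P2, P4, P5}
4. P7@(0, -1) [-y clear] — {P2, P4, P5, P7}
5. P12@(0, -2) [-y clear] — {P12, P2, P4, P5, P7}
6. P3@(1, -2) [+x clear] — {P12, P2, P3, P4, P5, P7}
7. P1@(1, -3) [-x clear] — {P1, P12, P2, P3, P4, P5, P7}
8. P8@(1, 1) [-x clear] — {P1, P12, P2, P3, P4, P5, P7, P8}
9. P11@(0, 0) [-x clear] — {P1, P11, P12, P2, P3, P4, P5, P7, P8}
10. P10@(0, 1) [-x clear] — {P1, P10, P11, P12, P2, P3, P4, P5, P7, P8}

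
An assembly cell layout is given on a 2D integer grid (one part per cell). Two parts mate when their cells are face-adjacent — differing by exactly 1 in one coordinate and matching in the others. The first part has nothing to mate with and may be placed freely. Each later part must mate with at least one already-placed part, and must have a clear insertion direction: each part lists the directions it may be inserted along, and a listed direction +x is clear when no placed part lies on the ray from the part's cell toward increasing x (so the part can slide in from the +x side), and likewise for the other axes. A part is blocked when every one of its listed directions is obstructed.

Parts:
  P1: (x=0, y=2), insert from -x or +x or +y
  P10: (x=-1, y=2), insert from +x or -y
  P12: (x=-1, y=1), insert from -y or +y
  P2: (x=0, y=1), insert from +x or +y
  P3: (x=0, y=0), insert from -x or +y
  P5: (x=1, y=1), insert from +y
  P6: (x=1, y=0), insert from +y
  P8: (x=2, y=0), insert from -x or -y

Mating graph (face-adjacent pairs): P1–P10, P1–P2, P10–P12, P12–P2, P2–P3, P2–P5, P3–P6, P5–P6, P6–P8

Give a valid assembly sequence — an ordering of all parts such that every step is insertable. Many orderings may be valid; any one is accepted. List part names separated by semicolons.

1. P6@(1, 0) [+y clear] — {P6}
2. P3@(0, 0) [-x clear] — {P3, P6}
3. P8@(2, 0) [-y clear] — {P3, P6, P8}
4. P2@(0, 1) [+x clear] — {P2, P3, P6, P8}
5. P12@(-1, 1) [-y clear] — {P12, P2, P3, P6, P8}
6. P10@(-1, 2) [+x clear] — {P10, P12, P2, P3, P6, P8}
7. P1@(0, 2) [+x clear] — {P1, P10, P12, P2, P3, P6, P8}
8. P5@(1, 1) [+y clear] — {P1, P10, P12, P2, P3, P5, P6, P8}

P6; P3; P8; P2; P12; P10; P1; P5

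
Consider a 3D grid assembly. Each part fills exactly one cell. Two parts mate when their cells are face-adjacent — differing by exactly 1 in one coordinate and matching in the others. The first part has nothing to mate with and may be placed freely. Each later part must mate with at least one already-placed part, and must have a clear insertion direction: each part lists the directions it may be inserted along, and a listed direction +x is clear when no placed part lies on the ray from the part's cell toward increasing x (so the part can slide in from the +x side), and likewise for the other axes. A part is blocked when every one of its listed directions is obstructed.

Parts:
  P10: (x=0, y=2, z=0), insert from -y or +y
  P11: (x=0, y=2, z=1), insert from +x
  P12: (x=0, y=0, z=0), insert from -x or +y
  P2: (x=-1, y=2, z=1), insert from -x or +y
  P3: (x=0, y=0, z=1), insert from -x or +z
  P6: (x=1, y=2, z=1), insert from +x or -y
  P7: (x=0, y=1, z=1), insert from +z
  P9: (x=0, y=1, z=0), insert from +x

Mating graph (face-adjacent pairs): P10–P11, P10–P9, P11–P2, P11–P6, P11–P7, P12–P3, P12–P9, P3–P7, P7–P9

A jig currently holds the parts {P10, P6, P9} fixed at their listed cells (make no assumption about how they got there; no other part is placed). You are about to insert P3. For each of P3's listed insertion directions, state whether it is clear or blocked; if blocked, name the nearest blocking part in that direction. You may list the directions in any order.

-x: ray from P3(0, 0, 1) has no placed part ⇒ clear
+z: ray from P3(0, 0, 1) has no placed part ⇒ clear

+z: clear; -x: clear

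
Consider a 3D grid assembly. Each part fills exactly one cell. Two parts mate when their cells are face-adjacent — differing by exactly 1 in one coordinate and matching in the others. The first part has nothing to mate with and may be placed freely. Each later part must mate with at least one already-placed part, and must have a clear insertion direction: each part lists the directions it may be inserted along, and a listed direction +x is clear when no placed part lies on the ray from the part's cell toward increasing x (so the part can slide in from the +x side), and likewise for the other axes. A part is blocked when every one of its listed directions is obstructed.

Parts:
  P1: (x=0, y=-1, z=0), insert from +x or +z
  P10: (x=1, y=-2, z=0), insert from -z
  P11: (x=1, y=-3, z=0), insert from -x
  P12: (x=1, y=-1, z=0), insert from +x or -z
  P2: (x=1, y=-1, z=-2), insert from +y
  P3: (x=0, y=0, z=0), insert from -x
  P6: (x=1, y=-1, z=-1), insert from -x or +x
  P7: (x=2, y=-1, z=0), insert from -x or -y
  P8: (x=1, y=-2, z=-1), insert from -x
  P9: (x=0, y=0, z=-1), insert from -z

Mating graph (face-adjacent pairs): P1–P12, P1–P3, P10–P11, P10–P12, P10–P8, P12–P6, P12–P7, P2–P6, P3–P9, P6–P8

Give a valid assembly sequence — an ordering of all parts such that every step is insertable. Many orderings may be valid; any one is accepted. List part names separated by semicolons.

1. P7@(2, -1, 0) [-x clear] — {P7}
2. P12@(1, -1, 0) [-z clear] — {P12, P7}
3. P6@(1, -1, -1) [-x clear] — {P12, P6, P7}
4. P1@(0, -1, 0) [+z clear] — {P1, P12, P6, P7}
5. P3@(0, 0, 0) [-x clear] — {P1, P12, P3, P6, P7}
6. P2@(1, -1, -2) [+y clear] — {P1, P12, P2, P3, P6, P7}
7. P9@(0, 0, -1) [-z clear] — {P1, P12, P2, P3, P6, P7, P9}
8. P10@(1, -2, 0) [-z clear] — {P1, P10, P12, P2, P3, P6, P7, P9}
9. P8@(1, -2, -1) [-x clear] — {P1, P10, P12, P2, P3, P6, P7, P8, P9}
10. P11@(1, -3, 0) [-x clear] — {P1, P10, P11, P12, P2, P3, P6, P7, P8, P9}

P7; P12; P6; P1; P3; P2; P9; P10; P8; P11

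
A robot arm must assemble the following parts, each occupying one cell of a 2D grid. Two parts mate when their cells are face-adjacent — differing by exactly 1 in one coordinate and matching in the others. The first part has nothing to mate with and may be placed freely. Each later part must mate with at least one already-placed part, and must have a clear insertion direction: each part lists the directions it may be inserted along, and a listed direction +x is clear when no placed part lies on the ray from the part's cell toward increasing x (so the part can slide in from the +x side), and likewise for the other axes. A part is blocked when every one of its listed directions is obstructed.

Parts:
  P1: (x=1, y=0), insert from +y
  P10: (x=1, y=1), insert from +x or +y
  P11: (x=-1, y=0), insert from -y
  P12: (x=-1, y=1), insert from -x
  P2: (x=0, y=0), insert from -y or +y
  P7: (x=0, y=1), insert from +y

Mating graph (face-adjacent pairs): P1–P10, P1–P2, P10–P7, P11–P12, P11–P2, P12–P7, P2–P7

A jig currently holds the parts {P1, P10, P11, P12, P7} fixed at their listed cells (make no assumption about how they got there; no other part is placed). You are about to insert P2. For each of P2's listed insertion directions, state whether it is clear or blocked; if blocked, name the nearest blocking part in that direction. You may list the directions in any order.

+y: blocked by P7; -y: clear

-y: ray from P2(0, 0) has no placed part ⇒ clear
+y: nearest on ray is P7@(0, 1) ⇒ blocked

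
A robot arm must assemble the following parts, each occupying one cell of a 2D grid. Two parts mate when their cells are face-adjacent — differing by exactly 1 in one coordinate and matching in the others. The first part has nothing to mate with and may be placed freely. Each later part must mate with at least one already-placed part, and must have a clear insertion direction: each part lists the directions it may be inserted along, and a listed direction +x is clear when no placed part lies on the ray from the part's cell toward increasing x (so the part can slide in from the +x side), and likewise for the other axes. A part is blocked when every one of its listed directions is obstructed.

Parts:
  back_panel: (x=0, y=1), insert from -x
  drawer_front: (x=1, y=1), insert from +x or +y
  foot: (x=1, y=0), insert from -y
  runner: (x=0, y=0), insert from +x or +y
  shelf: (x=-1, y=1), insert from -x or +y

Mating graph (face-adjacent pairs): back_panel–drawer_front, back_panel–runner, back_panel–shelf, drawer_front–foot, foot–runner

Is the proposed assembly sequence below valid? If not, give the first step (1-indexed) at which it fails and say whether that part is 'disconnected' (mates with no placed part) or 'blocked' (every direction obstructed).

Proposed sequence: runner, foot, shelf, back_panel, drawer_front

Invalid at step 3 (disconnected)

1. runner@(0, 0) [+x clear] — {runner}
2. foot@(1, 0) [-y clear] — {foot, runner}
3. shelf@(-1, 1) — no placed neighbour ⇒ disconnected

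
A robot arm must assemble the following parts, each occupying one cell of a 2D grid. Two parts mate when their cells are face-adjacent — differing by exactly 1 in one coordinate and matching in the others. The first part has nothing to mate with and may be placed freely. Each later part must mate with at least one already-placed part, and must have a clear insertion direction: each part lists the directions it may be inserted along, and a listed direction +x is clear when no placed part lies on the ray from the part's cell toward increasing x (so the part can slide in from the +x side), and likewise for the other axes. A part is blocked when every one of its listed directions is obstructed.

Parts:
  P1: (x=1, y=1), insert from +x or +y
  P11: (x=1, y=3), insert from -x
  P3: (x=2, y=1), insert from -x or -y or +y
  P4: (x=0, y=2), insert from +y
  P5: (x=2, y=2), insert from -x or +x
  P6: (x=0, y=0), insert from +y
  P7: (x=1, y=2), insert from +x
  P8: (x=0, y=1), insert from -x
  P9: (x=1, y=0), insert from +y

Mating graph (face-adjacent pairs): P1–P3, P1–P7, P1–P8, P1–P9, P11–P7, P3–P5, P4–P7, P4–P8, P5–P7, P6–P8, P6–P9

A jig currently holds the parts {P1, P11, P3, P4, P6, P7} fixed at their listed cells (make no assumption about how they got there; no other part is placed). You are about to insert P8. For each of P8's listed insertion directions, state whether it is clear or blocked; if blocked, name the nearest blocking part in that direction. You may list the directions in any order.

-x: clear

-x: ray from P8(0, 1) has no placed part ⇒ clear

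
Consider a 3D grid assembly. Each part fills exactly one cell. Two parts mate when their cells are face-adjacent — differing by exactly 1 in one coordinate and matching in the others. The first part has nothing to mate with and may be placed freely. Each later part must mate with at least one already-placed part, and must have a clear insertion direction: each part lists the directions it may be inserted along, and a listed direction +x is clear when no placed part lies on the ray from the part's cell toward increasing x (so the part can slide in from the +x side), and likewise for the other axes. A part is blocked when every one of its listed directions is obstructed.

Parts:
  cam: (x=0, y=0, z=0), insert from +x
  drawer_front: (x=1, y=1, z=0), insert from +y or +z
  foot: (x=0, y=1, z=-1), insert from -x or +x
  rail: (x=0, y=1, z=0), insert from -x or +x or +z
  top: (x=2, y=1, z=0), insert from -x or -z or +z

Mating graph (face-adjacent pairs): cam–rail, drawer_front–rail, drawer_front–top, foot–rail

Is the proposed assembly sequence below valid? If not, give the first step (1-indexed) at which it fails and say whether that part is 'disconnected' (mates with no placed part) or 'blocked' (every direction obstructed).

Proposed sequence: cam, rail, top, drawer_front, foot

Invalid at step 3 (disconnected)

1. cam@(0, 0, 0) [+x clear] — {cam}
2. rail@(0, 1, 0) [-x clear] — {cam, rail}
3. top@(2, 1, 0) — no placed neighbour ⇒ disconnected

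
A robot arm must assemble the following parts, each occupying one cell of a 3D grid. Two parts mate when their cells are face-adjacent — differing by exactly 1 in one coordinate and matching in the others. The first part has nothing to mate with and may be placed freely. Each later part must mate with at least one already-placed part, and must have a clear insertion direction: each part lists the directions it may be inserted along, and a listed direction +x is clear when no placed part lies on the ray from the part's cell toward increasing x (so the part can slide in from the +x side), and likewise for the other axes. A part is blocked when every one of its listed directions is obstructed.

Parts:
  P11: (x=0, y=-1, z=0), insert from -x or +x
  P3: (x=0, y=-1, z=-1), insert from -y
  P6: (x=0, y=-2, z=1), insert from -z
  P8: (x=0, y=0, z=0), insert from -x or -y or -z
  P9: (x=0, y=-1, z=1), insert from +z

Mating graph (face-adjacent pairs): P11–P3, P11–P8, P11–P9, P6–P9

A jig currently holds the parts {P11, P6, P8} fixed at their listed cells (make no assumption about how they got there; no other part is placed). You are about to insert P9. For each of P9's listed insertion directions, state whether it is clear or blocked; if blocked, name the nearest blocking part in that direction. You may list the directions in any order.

+z: ray from P9(0, -1, 1) has no placed part ⇒ clear

+z: clear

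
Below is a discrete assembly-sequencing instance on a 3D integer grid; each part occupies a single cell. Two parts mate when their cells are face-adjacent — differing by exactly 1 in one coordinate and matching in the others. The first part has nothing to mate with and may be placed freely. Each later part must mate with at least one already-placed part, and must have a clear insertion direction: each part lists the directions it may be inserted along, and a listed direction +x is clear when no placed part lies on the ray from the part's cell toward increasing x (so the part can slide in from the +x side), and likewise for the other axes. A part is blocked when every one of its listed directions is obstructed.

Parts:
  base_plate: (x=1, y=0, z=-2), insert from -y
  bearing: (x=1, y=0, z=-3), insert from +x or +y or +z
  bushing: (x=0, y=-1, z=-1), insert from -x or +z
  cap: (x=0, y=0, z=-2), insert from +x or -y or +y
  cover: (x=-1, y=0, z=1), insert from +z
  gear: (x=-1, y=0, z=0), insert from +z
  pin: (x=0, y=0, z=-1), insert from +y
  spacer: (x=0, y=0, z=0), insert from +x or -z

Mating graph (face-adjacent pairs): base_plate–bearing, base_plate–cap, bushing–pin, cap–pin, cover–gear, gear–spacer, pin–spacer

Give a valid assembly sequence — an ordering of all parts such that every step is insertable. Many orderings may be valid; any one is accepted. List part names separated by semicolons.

1. bushing@(0, -1, -1) [-x clear] — {bushing}
2. pin@(0, 0, -1) [+y clear] — {bushing, pin}
3. spacer@(0, 0, 0) [+x clear] — {bushing, pin, spacer}
4. cap@(0, 0, -2) [+x clear] — {bushing, cap, pin, spacer}
5. base_plate@(1, 0, -2) [-y clear] — {base_plate, bushing, cap, pin, spacer}
6. bearing@(1, 0, -3) [+x clear] — {base_plate, bearing, bushing, cap, pin, spacer}
7. gear@(-1, 0, 0) [+z clear] — {base_plate, bearing, bushing, cap, gear, pin, spacer}
8. cover@(-1, 0, 1) [+z clear] — {base_plate, bearing, bushing, cap, cover, gear, pin, spacer}

bushing; pin; spacer; cap; base_plate; bearing; gear; cover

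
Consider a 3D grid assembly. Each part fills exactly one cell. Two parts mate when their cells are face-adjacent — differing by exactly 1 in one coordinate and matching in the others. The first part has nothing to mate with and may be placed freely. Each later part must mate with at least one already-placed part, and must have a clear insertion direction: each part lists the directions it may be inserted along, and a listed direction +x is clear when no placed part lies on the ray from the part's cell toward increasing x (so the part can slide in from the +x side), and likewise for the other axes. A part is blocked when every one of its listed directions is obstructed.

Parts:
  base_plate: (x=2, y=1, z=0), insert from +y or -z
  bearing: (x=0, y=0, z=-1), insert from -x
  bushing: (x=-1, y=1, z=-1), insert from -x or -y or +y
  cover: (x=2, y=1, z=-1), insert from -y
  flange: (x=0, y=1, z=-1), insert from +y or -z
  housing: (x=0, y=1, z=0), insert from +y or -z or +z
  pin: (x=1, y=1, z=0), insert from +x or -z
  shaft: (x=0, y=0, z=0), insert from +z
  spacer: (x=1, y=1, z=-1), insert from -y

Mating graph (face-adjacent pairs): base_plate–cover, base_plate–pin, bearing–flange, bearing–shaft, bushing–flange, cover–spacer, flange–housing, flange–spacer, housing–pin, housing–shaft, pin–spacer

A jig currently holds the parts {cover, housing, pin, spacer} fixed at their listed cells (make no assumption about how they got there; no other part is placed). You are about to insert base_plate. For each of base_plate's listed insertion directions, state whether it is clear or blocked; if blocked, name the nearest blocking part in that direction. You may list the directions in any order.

+y: ray from base_plate(2, 1, 0) has no placed part ⇒ clear
-z: nearest on ray is cover@(2, 1, -1) ⇒ blocked

+y: clear; -z: blocked by cover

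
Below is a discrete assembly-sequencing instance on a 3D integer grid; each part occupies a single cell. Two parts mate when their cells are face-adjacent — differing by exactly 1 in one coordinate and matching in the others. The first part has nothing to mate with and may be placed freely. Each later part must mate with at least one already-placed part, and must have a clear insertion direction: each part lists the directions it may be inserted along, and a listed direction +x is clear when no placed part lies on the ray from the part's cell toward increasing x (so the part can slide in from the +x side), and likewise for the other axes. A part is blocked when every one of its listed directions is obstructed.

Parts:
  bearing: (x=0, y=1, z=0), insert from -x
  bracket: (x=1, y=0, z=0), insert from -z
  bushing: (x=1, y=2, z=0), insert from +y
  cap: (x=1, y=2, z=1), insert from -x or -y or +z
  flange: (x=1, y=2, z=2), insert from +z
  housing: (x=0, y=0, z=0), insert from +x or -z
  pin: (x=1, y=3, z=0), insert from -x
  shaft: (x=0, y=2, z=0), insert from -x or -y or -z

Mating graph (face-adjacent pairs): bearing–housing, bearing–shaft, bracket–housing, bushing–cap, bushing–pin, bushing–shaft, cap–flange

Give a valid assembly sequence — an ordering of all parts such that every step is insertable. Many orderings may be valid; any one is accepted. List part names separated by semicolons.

1. cap@(1, 2, 1) [-x clear] — {cap}
2. bushing@(1, 2, 0) [+y clear] — {bushing, cap}
3. pin@(1, 3, 0) [-x clear] — {bushing, cap, pin}
4. shaft@(0, 2, 0) [-x clear] — {bushing, cap, pin, shaft}
5. bearing@(0, 1, 0) [-x clear] — {bearing, bushing, cap, pin, shaft}
6. flange@(1, 2, 2) [+z clear] — {bearing, bushing, cap, flange, pin, shaft}
7. housing@(0, 0, 0) [+x clear] — {bearing, bushing, cap, flange, housing, pin, shaft}
8. bracket@(1, 0, 0) [-z clear] — {bearing, bracket, bushing, cap, flange, housing, pin, shaft}

cap; bushing; pin; shaft; bearing; flange; housing; bracket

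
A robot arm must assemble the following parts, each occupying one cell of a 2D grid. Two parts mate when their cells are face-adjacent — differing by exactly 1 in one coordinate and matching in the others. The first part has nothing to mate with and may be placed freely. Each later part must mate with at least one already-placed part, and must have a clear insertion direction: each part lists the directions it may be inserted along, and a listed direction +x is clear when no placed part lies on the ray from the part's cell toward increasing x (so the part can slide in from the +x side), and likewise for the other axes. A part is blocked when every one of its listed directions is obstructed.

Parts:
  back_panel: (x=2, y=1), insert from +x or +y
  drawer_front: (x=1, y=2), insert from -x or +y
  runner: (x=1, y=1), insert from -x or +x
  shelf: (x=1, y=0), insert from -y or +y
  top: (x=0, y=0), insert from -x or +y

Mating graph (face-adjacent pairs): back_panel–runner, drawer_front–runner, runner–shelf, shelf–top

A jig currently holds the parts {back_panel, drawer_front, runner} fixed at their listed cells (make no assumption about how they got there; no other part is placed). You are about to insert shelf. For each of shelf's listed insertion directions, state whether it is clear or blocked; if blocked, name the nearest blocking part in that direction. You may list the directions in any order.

-y: ray from shelf(1, 0) has no placed part ⇒ clear
+y: nearest on ray is runner@(1, 1) ⇒ blocked

+y: blocked by runner; -y: clear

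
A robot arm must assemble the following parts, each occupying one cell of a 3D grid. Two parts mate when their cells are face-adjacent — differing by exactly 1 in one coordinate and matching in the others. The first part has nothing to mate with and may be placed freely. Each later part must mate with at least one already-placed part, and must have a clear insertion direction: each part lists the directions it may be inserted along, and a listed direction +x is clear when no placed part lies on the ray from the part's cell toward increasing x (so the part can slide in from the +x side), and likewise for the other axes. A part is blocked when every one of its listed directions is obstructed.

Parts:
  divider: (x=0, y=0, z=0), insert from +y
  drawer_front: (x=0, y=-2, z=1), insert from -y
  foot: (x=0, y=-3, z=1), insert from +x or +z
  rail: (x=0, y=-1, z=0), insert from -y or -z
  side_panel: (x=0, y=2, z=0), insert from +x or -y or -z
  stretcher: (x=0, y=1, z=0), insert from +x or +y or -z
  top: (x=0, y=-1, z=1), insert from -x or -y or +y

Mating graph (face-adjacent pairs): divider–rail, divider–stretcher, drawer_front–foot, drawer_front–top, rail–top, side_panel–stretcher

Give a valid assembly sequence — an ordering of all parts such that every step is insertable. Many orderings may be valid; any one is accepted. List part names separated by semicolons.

drawer_front; top; rail; divider; stretcher; side_panel; foot

1. drawer_front@(0, -2, 1) [-y clear] — {drawer_front}
2. top@(0, -1, 1) [-x clear] — {drawer_front, top}
3. rail@(0, -1, 0) [-y clear] — {drawer_front, rail, top}
4. divider@(0, 0, 0) [+y clear] — {divider, drawer_front, rail, top}
5. stretcher@(0, 1, 0) [+x clear] — {divider, drawer_front, rail, stretcher, top}
6. side_panel@(0, 2, 0) [+x clear] — {divider, drawer_front, rail, side_panel, stretcher, top}
7. foot@(0, -3, 1) [+x clear] — {divider, drawer_front, foot, rail, side_panel, stretcher, top}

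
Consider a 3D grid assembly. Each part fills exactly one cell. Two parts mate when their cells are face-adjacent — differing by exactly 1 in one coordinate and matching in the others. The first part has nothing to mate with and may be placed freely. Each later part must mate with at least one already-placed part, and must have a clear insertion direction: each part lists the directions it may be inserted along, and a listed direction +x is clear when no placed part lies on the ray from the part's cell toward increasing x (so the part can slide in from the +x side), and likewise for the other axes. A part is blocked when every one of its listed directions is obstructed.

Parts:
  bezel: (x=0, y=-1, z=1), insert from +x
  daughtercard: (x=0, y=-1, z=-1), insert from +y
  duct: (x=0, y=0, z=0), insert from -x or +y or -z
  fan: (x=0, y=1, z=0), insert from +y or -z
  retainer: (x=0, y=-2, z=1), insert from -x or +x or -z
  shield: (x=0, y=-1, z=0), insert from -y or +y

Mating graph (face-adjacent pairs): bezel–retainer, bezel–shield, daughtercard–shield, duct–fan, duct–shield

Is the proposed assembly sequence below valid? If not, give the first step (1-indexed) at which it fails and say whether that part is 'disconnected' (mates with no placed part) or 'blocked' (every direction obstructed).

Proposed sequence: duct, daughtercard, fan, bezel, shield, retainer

Invalid at step 2 (disconnected)

1. duct@(0, 0, 0) [-x clear] — {duct}
2. daughtercard@(0, -1, -1) — no placed neighbour ⇒ disconnected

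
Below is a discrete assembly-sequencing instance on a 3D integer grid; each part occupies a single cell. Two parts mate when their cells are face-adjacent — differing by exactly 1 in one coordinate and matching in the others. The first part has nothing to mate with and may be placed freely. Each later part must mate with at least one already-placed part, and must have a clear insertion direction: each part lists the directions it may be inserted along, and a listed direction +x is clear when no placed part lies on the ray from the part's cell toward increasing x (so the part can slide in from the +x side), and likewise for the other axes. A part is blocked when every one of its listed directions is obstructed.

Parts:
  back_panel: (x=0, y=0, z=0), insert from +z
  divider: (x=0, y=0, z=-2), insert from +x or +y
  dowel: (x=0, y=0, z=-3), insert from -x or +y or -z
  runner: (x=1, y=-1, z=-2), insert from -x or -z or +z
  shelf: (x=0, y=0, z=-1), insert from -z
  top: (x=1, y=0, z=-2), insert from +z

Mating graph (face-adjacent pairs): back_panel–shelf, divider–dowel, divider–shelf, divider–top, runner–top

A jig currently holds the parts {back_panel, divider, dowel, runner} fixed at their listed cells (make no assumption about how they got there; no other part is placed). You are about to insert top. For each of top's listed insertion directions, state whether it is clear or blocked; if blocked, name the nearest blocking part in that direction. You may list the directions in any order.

+z: clear

+z: ray from top(1, 0, -2) has no placed part ⇒ clear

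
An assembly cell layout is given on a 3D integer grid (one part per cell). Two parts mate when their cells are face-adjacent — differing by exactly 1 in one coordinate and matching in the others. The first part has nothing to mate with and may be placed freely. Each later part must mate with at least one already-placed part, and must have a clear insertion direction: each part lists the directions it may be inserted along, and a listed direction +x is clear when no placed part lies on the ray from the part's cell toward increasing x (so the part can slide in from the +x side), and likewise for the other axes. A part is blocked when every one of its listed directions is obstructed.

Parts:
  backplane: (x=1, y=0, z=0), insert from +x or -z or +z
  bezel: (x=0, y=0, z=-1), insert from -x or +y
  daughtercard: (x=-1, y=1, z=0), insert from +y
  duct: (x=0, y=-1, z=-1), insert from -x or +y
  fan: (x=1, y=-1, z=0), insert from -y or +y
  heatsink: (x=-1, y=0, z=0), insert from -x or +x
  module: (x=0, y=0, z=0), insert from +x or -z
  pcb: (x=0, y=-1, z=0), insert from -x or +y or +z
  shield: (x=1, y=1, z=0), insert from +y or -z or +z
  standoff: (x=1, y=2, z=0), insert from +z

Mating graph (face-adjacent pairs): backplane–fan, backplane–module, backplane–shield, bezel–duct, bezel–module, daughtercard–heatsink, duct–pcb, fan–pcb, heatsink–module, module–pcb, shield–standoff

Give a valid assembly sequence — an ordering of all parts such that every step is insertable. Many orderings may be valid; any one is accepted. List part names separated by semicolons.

daughtercard; heatsink; module; bezel; backplane; pcb; fan; shield; standoff; duct

1. daughtercard@(-1, 1, 0) [+y clear] — {daughtercard}
2. heatsink@(-1, 0, 0) [-x clear] — {daughtercard, heatsink}
3. module@(0, 0, 0) [+x clear] — {daughtercard, heatsink, module}
4. bezel@(0, 0, -1) [-x clear] — {bezel, daughtercard, heatsink, module}
5. backplane@(1, 0, 0) [+x clear] — {backplane, bezel, daughtercard, heatsink, module}
6. pcb@(0, -1, 0) [-x clear] — {backplane, bezel, daughtercard, heatsink, module, pcb}
7. fan@(1, -1, 0) [-y clear] — {backplane, bezel, daughtercard, fan, heatsink, module, pcb}
8. shield@(1, 1, 0) [+y clear] — {backplane, bezel, daughtercard, fan, heatsink, module, pcb, shield}
9. standoff@(1, 2, 0) [+z clear] — {backplane, bezel, daughtercard, fan, heatsink, module, pcb, shield, standoff}
10. duct@(0, -1, -1) [-x clear] — {backplane, bezel, daughtercard, duct, fan, heatsink, module, pcb, shield, standoff}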